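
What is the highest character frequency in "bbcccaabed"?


Input: bbcccaabed
Character counts:
  'a': 2
  'b': 3
  'c': 3
  'd': 1
  'e': 1
Maximum frequency: 3

3


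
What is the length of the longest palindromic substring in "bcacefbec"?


Input: "bcacefbec"
Checking substrings for palindromes:
  [1:4] "cac" (len 3) => palindrome
Longest palindromic substring: "cac" with length 3

3


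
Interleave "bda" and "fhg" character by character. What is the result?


Interleaving "bda" and "fhg":
  Position 0: 'b' from first, 'f' from second => "bf"
  Position 1: 'd' from first, 'h' from second => "dh"
  Position 2: 'a' from first, 'g' from second => "ag"
Result: bfdhag

bfdhag


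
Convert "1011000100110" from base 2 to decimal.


Input: "1011000100110" in base 2
Positional expansion:
  Digit '1' (value 1) x 2^12 = 4096
  Digit '0' (value 0) x 2^11 = 0
  Digit '1' (value 1) x 2^10 = 1024
  Digit '1' (value 1) x 2^9 = 512
  Digit '0' (value 0) x 2^8 = 0
  Digit '0' (value 0) x 2^7 = 0
  Digit '0' (value 0) x 2^6 = 0
  Digit '1' (value 1) x 2^5 = 32
  Digit '0' (value 0) x 2^4 = 0
  Digit '0' (value 0) x 2^3 = 0
  Digit '1' (value 1) x 2^2 = 4
  Digit '1' (value 1) x 2^1 = 2
  Digit '0' (value 0) x 2^0 = 0
Sum = 5670

5670


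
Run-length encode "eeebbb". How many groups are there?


Input: eeebbb
Scanning for consecutive runs:
  Group 1: 'e' x 3 (positions 0-2)
  Group 2: 'b' x 3 (positions 3-5)
Total groups: 2

2


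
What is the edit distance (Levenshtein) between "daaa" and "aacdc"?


Computing edit distance: "daaa" -> "aacdc"
DP table:
           a    a    c    d    c
      0    1    2    3    4    5
  d   1    1    2    3    3    4
  a   2    1    1    2    3    4
  a   3    2    1    2    3    4
  a   4    3    2    2    3    4
Edit distance = dp[4][5] = 4

4


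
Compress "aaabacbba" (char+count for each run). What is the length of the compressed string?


Input: aaabacbba
Runs:
  'a' x 3 => "a3"
  'b' x 1 => "b1"
  'a' x 1 => "a1"
  'c' x 1 => "c1"
  'b' x 2 => "b2"
  'a' x 1 => "a1"
Compressed: "a3b1a1c1b2a1"
Compressed length: 12

12


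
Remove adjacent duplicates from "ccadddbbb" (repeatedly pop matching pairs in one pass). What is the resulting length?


Input: ccadddbbb
Stack-based adjacent duplicate removal:
  Read 'c': push. Stack: c
  Read 'c': matches stack top 'c' => pop. Stack: (empty)
  Read 'a': push. Stack: a
  Read 'd': push. Stack: ad
  Read 'd': matches stack top 'd' => pop. Stack: a
  Read 'd': push. Stack: ad
  Read 'b': push. Stack: adb
  Read 'b': matches stack top 'b' => pop. Stack: ad
  Read 'b': push. Stack: adb
Final stack: "adb" (length 3)

3


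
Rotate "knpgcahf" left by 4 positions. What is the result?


Input: "knpgcahf", rotate left by 4
First 4 characters: "knpg"
Remaining characters: "cahf"
Concatenate remaining + first: "cahf" + "knpg" = "cahfknpg"

cahfknpg


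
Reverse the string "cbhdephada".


Input: cbhdephada
Reading characters right to left:
  Position 9: 'a'
  Position 8: 'd'
  Position 7: 'a'
  Position 6: 'h'
  Position 5: 'p'
  Position 4: 'e'
  Position 3: 'd'
  Position 2: 'h'
  Position 1: 'b'
  Position 0: 'c'
Reversed: adahpedhbc

adahpedhbc


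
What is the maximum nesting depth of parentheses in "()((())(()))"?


Input: "()((())(()))"
Tracking depth:
  Position 0 '(': depth becomes 1
  Position 1 ')': depth becomes 0
  Position 2 '(': depth becomes 1
  Position 3 '(': depth becomes 2
  Position 4 '(': depth becomes 3
  Position 5 ')': depth becomes 2
  Position 6 ')': depth becomes 1
  Position 7 '(': depth becomes 2
  Position 8 '(': depth becomes 3
  Position 9 ')': depth becomes 2
  Position 10 ')': depth becomes 1
  Position 11 ')': depth becomes 0
Maximum depth reached: 3

3


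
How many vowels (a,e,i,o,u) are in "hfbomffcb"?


Input: hfbomffcb
Checking each character:
  'h' at position 0: consonant
  'f' at position 1: consonant
  'b' at position 2: consonant
  'o' at position 3: vowel (running total: 1)
  'm' at position 4: consonant
  'f' at position 5: consonant
  'f' at position 6: consonant
  'c' at position 7: consonant
  'b' at position 8: consonant
Total vowels: 1

1


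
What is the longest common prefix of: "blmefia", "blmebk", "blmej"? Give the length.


Words: blmefia, blmebk, blmej
  Position 0: all 'b' => match
  Position 1: all 'l' => match
  Position 2: all 'm' => match
  Position 3: all 'e' => match
  Position 4: ('f', 'b', 'j') => mismatch, stop
LCP = "blme" (length 4)

4


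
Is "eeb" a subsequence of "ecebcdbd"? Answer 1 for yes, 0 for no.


Check if "eeb" is a subsequence of "ecebcdbd"
Greedy scan:
  Position 0 ('e'): matches sub[0] = 'e'
  Position 1 ('c'): no match needed
  Position 2 ('e'): matches sub[1] = 'e'
  Position 3 ('b'): matches sub[2] = 'b'
  Position 4 ('c'): no match needed
  Position 5 ('d'): no match needed
  Position 6 ('b'): no match needed
  Position 7 ('d'): no match needed
All 3 characters matched => is a subsequence

1


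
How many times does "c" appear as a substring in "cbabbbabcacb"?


Searching for "c" in "cbabbbabcacb"
Scanning each position:
  Position 0: "c" => MATCH
  Position 1: "b" => no
  Position 2: "a" => no
  Position 3: "b" => no
  Position 4: "b" => no
  Position 5: "b" => no
  Position 6: "a" => no
  Position 7: "b" => no
  Position 8: "c" => MATCH
  Position 9: "a" => no
  Position 10: "c" => MATCH
  Position 11: "b" => no
Total occurrences: 3

3


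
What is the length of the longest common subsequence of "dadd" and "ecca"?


LCS of "dadd" and "ecca"
DP table:
           e    c    c    a
      0    0    0    0    0
  d   0    0    0    0    0
  a   0    0    0    0    1
  d   0    0    0    0    1
  d   0    0    0    0    1
LCS length = dp[4][4] = 1

1


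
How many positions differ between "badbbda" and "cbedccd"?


Comparing "badbbda" and "cbedccd" position by position:
  Position 0: 'b' vs 'c' => DIFFER
  Position 1: 'a' vs 'b' => DIFFER
  Position 2: 'd' vs 'e' => DIFFER
  Position 3: 'b' vs 'd' => DIFFER
  Position 4: 'b' vs 'c' => DIFFER
  Position 5: 'd' vs 'c' => DIFFER
  Position 6: 'a' vs 'd' => DIFFER
Positions that differ: 7

7


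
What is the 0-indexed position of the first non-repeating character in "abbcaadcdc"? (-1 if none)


Input: abbcaadcdc
Character frequencies:
  'a': 3
  'b': 2
  'c': 3
  'd': 2
Scanning left to right for freq == 1:
  Position 0 ('a'): freq=3, skip
  Position 1 ('b'): freq=2, skip
  Position 2 ('b'): freq=2, skip
  Position 3 ('c'): freq=3, skip
  Position 4 ('a'): freq=3, skip
  Position 5 ('a'): freq=3, skip
  Position 6 ('d'): freq=2, skip
  Position 7 ('c'): freq=3, skip
  Position 8 ('d'): freq=2, skip
  Position 9 ('c'): freq=3, skip
  No unique character found => answer = -1

-1


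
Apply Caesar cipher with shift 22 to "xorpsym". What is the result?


Caesar cipher: shift "xorpsym" by 22
  'x' (pos 23) + 22 = pos 19 = 't'
  'o' (pos 14) + 22 = pos 10 = 'k'
  'r' (pos 17) + 22 = pos 13 = 'n'
  'p' (pos 15) + 22 = pos 11 = 'l'
  's' (pos 18) + 22 = pos 14 = 'o'
  'y' (pos 24) + 22 = pos 20 = 'u'
  'm' (pos 12) + 22 = pos 8 = 'i'
Result: tknloui

tknloui


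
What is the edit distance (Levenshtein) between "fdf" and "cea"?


Computing edit distance: "fdf" -> "cea"
DP table:
           c    e    a
      0    1    2    3
  f   1    1    2    3
  d   2    2    2    3
  f   3    3    3    3
Edit distance = dp[3][3] = 3

3


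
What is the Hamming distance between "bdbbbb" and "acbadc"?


Comparing "bdbbbb" and "acbadc" position by position:
  Position 0: 'b' vs 'a' => differ
  Position 1: 'd' vs 'c' => differ
  Position 2: 'b' vs 'b' => same
  Position 3: 'b' vs 'a' => differ
  Position 4: 'b' vs 'd' => differ
  Position 5: 'b' vs 'c' => differ
Total differences (Hamming distance): 5

5


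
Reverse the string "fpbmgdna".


Input: fpbmgdna
Reading characters right to left:
  Position 7: 'a'
  Position 6: 'n'
  Position 5: 'd'
  Position 4: 'g'
  Position 3: 'm'
  Position 2: 'b'
  Position 1: 'p'
  Position 0: 'f'
Reversed: andgmbpf

andgmbpf


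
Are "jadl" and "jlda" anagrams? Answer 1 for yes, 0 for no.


Strings: "jadl", "jlda"
Sorted first:  adjl
Sorted second: adjl
Sorted forms match => anagrams

1


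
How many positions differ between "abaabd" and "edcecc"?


Comparing "abaabd" and "edcecc" position by position:
  Position 0: 'a' vs 'e' => DIFFER
  Position 1: 'b' vs 'd' => DIFFER
  Position 2: 'a' vs 'c' => DIFFER
  Position 3: 'a' vs 'e' => DIFFER
  Position 4: 'b' vs 'c' => DIFFER
  Position 5: 'd' vs 'c' => DIFFER
Positions that differ: 6

6


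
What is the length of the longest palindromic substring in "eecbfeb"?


Input: "eecbfeb"
Checking substrings for palindromes:
  [0:2] "ee" (len 2) => palindrome
Longest palindromic substring: "ee" with length 2

2


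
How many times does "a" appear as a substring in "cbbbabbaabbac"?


Searching for "a" in "cbbbabbaabbac"
Scanning each position:
  Position 0: "c" => no
  Position 1: "b" => no
  Position 2: "b" => no
  Position 3: "b" => no
  Position 4: "a" => MATCH
  Position 5: "b" => no
  Position 6: "b" => no
  Position 7: "a" => MATCH
  Position 8: "a" => MATCH
  Position 9: "b" => no
  Position 10: "b" => no
  Position 11: "a" => MATCH
  Position 12: "c" => no
Total occurrences: 4

4


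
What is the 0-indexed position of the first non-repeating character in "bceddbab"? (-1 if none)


Input: bceddbab
Character frequencies:
  'a': 1
  'b': 3
  'c': 1
  'd': 2
  'e': 1
Scanning left to right for freq == 1:
  Position 0 ('b'): freq=3, skip
  Position 1 ('c'): unique! => answer = 1

1


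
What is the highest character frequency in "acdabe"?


Input: acdabe
Character counts:
  'a': 2
  'b': 1
  'c': 1
  'd': 1
  'e': 1
Maximum frequency: 2

2


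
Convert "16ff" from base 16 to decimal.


Input: "16ff" in base 16
Positional expansion:
  Digit '1' (value 1) x 16^3 = 4096
  Digit '6' (value 6) x 16^2 = 1536
  Digit 'f' (value 15) x 16^1 = 240
  Digit 'f' (value 15) x 16^0 = 15
Sum = 5887

5887


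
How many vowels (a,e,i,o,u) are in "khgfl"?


Input: khgfl
Checking each character:
  'k' at position 0: consonant
  'h' at position 1: consonant
  'g' at position 2: consonant
  'f' at position 3: consonant
  'l' at position 4: consonant
Total vowels: 0

0


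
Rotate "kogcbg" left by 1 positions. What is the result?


Input: "kogcbg", rotate left by 1
First 1 characters: "k"
Remaining characters: "ogcbg"
Concatenate remaining + first: "ogcbg" + "k" = "ogcbgk"

ogcbgk


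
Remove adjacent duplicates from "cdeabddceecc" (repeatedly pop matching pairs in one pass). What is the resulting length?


Input: cdeabddceecc
Stack-based adjacent duplicate removal:
  Read 'c': push. Stack: c
  Read 'd': push. Stack: cd
  Read 'e': push. Stack: cde
  Read 'a': push. Stack: cdea
  Read 'b': push. Stack: cdeab
  Read 'd': push. Stack: cdeabd
  Read 'd': matches stack top 'd' => pop. Stack: cdeab
  Read 'c': push. Stack: cdeabc
  Read 'e': push. Stack: cdeabce
  Read 'e': matches stack top 'e' => pop. Stack: cdeabc
  Read 'c': matches stack top 'c' => pop. Stack: cdeab
  Read 'c': push. Stack: cdeabc
Final stack: "cdeabc" (length 6)

6


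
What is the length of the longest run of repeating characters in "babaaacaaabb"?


Input: "babaaacaaabb"
Scanning for longest run:
  Position 1 ('a'): new char, reset run to 1
  Position 2 ('b'): new char, reset run to 1
  Position 3 ('a'): new char, reset run to 1
  Position 4 ('a'): continues run of 'a', length=2
  Position 5 ('a'): continues run of 'a', length=3
  Position 6 ('c'): new char, reset run to 1
  Position 7 ('a'): new char, reset run to 1
  Position 8 ('a'): continues run of 'a', length=2
  Position 9 ('a'): continues run of 'a', length=3
  Position 10 ('b'): new char, reset run to 1
  Position 11 ('b'): continues run of 'b', length=2
Longest run: 'a' with length 3

3


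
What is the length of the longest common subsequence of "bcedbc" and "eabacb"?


LCS of "bcedbc" and "eabacb"
DP table:
           e    a    b    a    c    b
      0    0    0    0    0    0    0
  b   0    0    0    1    1    1    1
  c   0    0    0    1    1    2    2
  e   0    1    1    1    1    2    2
  d   0    1    1    1    1    2    2
  b   0    1    1    2    2    2    3
  c   0    1    1    2    2    3    3
LCS length = dp[6][6] = 3

3


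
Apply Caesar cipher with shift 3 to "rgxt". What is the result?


Caesar cipher: shift "rgxt" by 3
  'r' (pos 17) + 3 = pos 20 = 'u'
  'g' (pos 6) + 3 = pos 9 = 'j'
  'x' (pos 23) + 3 = pos 0 = 'a'
  't' (pos 19) + 3 = pos 22 = 'w'
Result: ujaw

ujaw


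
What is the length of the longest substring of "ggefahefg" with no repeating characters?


Input: "ggefahefg"
Sliding window (track last position of each char):
  Position 0 ('g'): window [0,0] length 1 -- new best
  Position 1 ('g'): repeat (last at 0), move window start to 1
  Position 1 ('g'): window [1,1] length 1
  Position 2 ('e'): window [1,2] length 2 -- new best
  Position 3 ('f'): window [1,3] length 3 -- new best
  Position 4 ('a'): window [1,4] length 4 -- new best
  Position 5 ('h'): window [1,5] length 5 -- new best
  Position 6 ('e'): repeat (last at 2), move window start to 3
  Position 6 ('e'): window [3,6] length 4
  Position 7 ('f'): repeat (last at 3), move window start to 4
  Position 7 ('f'): window [4,7] length 4
  Position 8 ('g'): window [4,8] length 5
Longest substring with no repeats: "gefah" with length 5

5


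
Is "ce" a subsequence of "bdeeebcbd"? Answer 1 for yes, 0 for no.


Check if "ce" is a subsequence of "bdeeebcbd"
Greedy scan:
  Position 0 ('b'): no match needed
  Position 1 ('d'): no match needed
  Position 2 ('e'): no match needed
  Position 3 ('e'): no match needed
  Position 4 ('e'): no match needed
  Position 5 ('b'): no match needed
  Position 6 ('c'): matches sub[0] = 'c'
  Position 7 ('b'): no match needed
  Position 8 ('d'): no match needed
Only matched 1/2 characters => not a subsequence

0


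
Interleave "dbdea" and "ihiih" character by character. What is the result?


Interleaving "dbdea" and "ihiih":
  Position 0: 'd' from first, 'i' from second => "di"
  Position 1: 'b' from first, 'h' from second => "bh"
  Position 2: 'd' from first, 'i' from second => "di"
  Position 3: 'e' from first, 'i' from second => "ei"
  Position 4: 'a' from first, 'h' from second => "ah"
Result: dibhdieiah

dibhdieiah


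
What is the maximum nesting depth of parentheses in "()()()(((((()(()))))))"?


Input: "()()()(((((()(()))))))"
Tracking depth:
  Position 0 '(': depth becomes 1
  Position 1 ')': depth becomes 0
  Position 2 '(': depth becomes 1
  Position 3 ')': depth becomes 0
  Position 4 '(': depth becomes 1
  Position 5 ')': depth becomes 0
  Position 6 '(': depth becomes 1
  Position 7 '(': depth becomes 2
  Position 8 '(': depth becomes 3
  Position 9 '(': depth becomes 4
  Position 10 '(': depth becomes 5
  Position 11 '(': depth becomes 6
  Position 12 ')': depth becomes 5
  Position 13 '(': depth becomes 6
  Position 14 '(': depth becomes 7
  Position 15 ')': depth becomes 6
  Position 16 ')': depth becomes 5
  Position 17 ')': depth becomes 4
  Position 18 ')': depth becomes 3
  Position 19 ')': depth becomes 2
  Position 20 ')': depth becomes 1
  Position 21 ')': depth becomes 0
Maximum depth reached: 7

7


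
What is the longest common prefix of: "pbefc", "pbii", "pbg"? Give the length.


Words: pbefc, pbii, pbg
  Position 0: all 'p' => match
  Position 1: all 'b' => match
  Position 2: ('e', 'i', 'g') => mismatch, stop
LCP = "pb" (length 2)

2


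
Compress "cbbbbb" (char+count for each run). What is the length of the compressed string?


Input: cbbbbb
Runs:
  'c' x 1 => "c1"
  'b' x 5 => "b5"
Compressed: "c1b5"
Compressed length: 4

4


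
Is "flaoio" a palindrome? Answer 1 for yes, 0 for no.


Input: flaoio
Reversed: oioalf
  Compare pos 0 ('f') with pos 5 ('o'): MISMATCH
  Compare pos 1 ('l') with pos 4 ('i'): MISMATCH
  Compare pos 2 ('a') with pos 3 ('o'): MISMATCH
Result: not a palindrome

0


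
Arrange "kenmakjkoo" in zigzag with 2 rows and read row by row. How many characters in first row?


Zigzag "kenmakjkoo" into 2 rows:
Placing characters:
  'k' => row 0
  'e' => row 1
  'n' => row 0
  'm' => row 1
  'a' => row 0
  'k' => row 1
  'j' => row 0
  'k' => row 1
  'o' => row 0
  'o' => row 1
Rows:
  Row 0: "knajo"
  Row 1: "emkko"
First row length: 5

5


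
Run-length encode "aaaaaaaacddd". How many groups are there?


Input: aaaaaaaacddd
Scanning for consecutive runs:
  Group 1: 'a' x 8 (positions 0-7)
  Group 2: 'c' x 1 (positions 8-8)
  Group 3: 'd' x 3 (positions 9-11)
Total groups: 3

3


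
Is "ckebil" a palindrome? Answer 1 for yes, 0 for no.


Input: ckebil
Reversed: libekc
  Compare pos 0 ('c') with pos 5 ('l'): MISMATCH
  Compare pos 1 ('k') with pos 4 ('i'): MISMATCH
  Compare pos 2 ('e') with pos 3 ('b'): MISMATCH
Result: not a palindrome

0


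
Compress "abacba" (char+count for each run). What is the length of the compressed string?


Input: abacba
Runs:
  'a' x 1 => "a1"
  'b' x 1 => "b1"
  'a' x 1 => "a1"
  'c' x 1 => "c1"
  'b' x 1 => "b1"
  'a' x 1 => "a1"
Compressed: "a1b1a1c1b1a1"
Compressed length: 12

12


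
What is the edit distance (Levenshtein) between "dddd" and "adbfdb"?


Computing edit distance: "dddd" -> "adbfdb"
DP table:
           a    d    b    f    d    b
      0    1    2    3    4    5    6
  d   1    1    1    2    3    4    5
  d   2    2    1    2    3    3    4
  d   3    3    2    2    3    3    4
  d   4    4    3    3    3    3    4
Edit distance = dp[4][6] = 4

4


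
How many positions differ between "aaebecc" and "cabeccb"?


Comparing "aaebecc" and "cabeccb" position by position:
  Position 0: 'a' vs 'c' => DIFFER
  Position 1: 'a' vs 'a' => same
  Position 2: 'e' vs 'b' => DIFFER
  Position 3: 'b' vs 'e' => DIFFER
  Position 4: 'e' vs 'c' => DIFFER
  Position 5: 'c' vs 'c' => same
  Position 6: 'c' vs 'b' => DIFFER
Positions that differ: 5

5


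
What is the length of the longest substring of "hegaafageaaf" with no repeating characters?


Input: "hegaafageaaf"
Sliding window (track last position of each char):
  Position 0 ('h'): window [0,0] length 1 -- new best
  Position 1 ('e'): window [0,1] length 2 -- new best
  Position 2 ('g'): window [0,2] length 3 -- new best
  Position 3 ('a'): window [0,3] length 4 -- new best
  Position 4 ('a'): repeat (last at 3), move window start to 4
  Position 4 ('a'): window [4,4] length 1
  Position 5 ('f'): window [4,5] length 2
  Position 6 ('a'): repeat (last at 4), move window start to 5
  Position 6 ('a'): window [5,6] length 2
  Position 7 ('g'): window [5,7] length 3
  Position 8 ('e'): window [5,8] length 4
  Position 9 ('a'): repeat (last at 6), move window start to 7
  Position 9 ('a'): window [7,9] length 3
  Position 10 ('a'): repeat (last at 9), move window start to 10
  Position 10 ('a'): window [10,10] length 1
  Position 11 ('f'): window [10,11] length 2
Longest substring with no repeats: "hega" with length 4

4


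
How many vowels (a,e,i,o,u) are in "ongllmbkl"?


Input: ongllmbkl
Checking each character:
  'o' at position 0: vowel (running total: 1)
  'n' at position 1: consonant
  'g' at position 2: consonant
  'l' at position 3: consonant
  'l' at position 4: consonant
  'm' at position 5: consonant
  'b' at position 6: consonant
  'k' at position 7: consonant
  'l' at position 8: consonant
Total vowels: 1

1


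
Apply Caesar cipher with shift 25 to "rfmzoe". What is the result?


Caesar cipher: shift "rfmzoe" by 25
  'r' (pos 17) + 25 = pos 16 = 'q'
  'f' (pos 5) + 25 = pos 4 = 'e'
  'm' (pos 12) + 25 = pos 11 = 'l'
  'z' (pos 25) + 25 = pos 24 = 'y'
  'o' (pos 14) + 25 = pos 13 = 'n'
  'e' (pos 4) + 25 = pos 3 = 'd'
Result: qelynd

qelynd


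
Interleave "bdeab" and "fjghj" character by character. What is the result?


Interleaving "bdeab" and "fjghj":
  Position 0: 'b' from first, 'f' from second => "bf"
  Position 1: 'd' from first, 'j' from second => "dj"
  Position 2: 'e' from first, 'g' from second => "eg"
  Position 3: 'a' from first, 'h' from second => "ah"
  Position 4: 'b' from first, 'j' from second => "bj"
Result: bfdjegahbj

bfdjegahbj


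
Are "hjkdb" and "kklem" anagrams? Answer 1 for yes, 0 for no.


Strings: "hjkdb", "kklem"
Sorted first:  bdhjk
Sorted second: ekklm
Differ at position 0: 'b' vs 'e' => not anagrams

0


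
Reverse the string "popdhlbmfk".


Input: popdhlbmfk
Reading characters right to left:
  Position 9: 'k'
  Position 8: 'f'
  Position 7: 'm'
  Position 6: 'b'
  Position 5: 'l'
  Position 4: 'h'
  Position 3: 'd'
  Position 2: 'p'
  Position 1: 'o'
  Position 0: 'p'
Reversed: kfmblhdpop

kfmblhdpop


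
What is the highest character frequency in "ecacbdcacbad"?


Input: ecacbdcacbad
Character counts:
  'a': 3
  'b': 2
  'c': 4
  'd': 2
  'e': 1
Maximum frequency: 4

4


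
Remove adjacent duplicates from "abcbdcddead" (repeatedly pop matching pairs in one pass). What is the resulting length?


Input: abcbdcddead
Stack-based adjacent duplicate removal:
  Read 'a': push. Stack: a
  Read 'b': push. Stack: ab
  Read 'c': push. Stack: abc
  Read 'b': push. Stack: abcb
  Read 'd': push. Stack: abcbd
  Read 'c': push. Stack: abcbdc
  Read 'd': push. Stack: abcbdcd
  Read 'd': matches stack top 'd' => pop. Stack: abcbdc
  Read 'e': push. Stack: abcbdce
  Read 'a': push. Stack: abcbdcea
  Read 'd': push. Stack: abcbdcead
Final stack: "abcbdcead" (length 9)

9


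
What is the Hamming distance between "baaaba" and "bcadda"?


Comparing "baaaba" and "bcadda" position by position:
  Position 0: 'b' vs 'b' => same
  Position 1: 'a' vs 'c' => differ
  Position 2: 'a' vs 'a' => same
  Position 3: 'a' vs 'd' => differ
  Position 4: 'b' vs 'd' => differ
  Position 5: 'a' vs 'a' => same
Total differences (Hamming distance): 3

3


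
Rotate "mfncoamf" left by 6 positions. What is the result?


Input: "mfncoamf", rotate left by 6
First 6 characters: "mfncoa"
Remaining characters: "mf"
Concatenate remaining + first: "mf" + "mfncoa" = "mfmfncoa"

mfmfncoa


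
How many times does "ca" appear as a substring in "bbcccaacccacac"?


Searching for "ca" in "bbcccaacccacac"
Scanning each position:
  Position 0: "bb" => no
  Position 1: "bc" => no
  Position 2: "cc" => no
  Position 3: "cc" => no
  Position 4: "ca" => MATCH
  Position 5: "aa" => no
  Position 6: "ac" => no
  Position 7: "cc" => no
  Position 8: "cc" => no
  Position 9: "ca" => MATCH
  Position 10: "ac" => no
  Position 11: "ca" => MATCH
  Position 12: "ac" => no
Total occurrences: 3

3


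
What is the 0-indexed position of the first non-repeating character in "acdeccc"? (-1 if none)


Input: acdeccc
Character frequencies:
  'a': 1
  'c': 4
  'd': 1
  'e': 1
Scanning left to right for freq == 1:
  Position 0 ('a'): unique! => answer = 0

0


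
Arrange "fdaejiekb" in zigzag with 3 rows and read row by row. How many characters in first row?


Zigzag "fdaejiekb" into 3 rows:
Placing characters:
  'f' => row 0
  'd' => row 1
  'a' => row 2
  'e' => row 1
  'j' => row 0
  'i' => row 1
  'e' => row 2
  'k' => row 1
  'b' => row 0
Rows:
  Row 0: "fjb"
  Row 1: "deik"
  Row 2: "ae"
First row length: 3

3


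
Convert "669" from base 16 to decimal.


Input: "669" in base 16
Positional expansion:
  Digit '6' (value 6) x 16^2 = 1536
  Digit '6' (value 6) x 16^1 = 96
  Digit '9' (value 9) x 16^0 = 9
Sum = 1641

1641


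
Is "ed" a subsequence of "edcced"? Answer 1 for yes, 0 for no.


Check if "ed" is a subsequence of "edcced"
Greedy scan:
  Position 0 ('e'): matches sub[0] = 'e'
  Position 1 ('d'): matches sub[1] = 'd'
  Position 2 ('c'): no match needed
  Position 3 ('c'): no match needed
  Position 4 ('e'): no match needed
  Position 5 ('d'): no match needed
All 2 characters matched => is a subsequence

1


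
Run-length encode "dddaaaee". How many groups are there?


Input: dddaaaee
Scanning for consecutive runs:
  Group 1: 'd' x 3 (positions 0-2)
  Group 2: 'a' x 3 (positions 3-5)
  Group 3: 'e' x 2 (positions 6-7)
Total groups: 3

3


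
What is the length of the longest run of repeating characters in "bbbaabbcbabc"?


Input: "bbbaabbcbabc"
Scanning for longest run:
  Position 1 ('b'): continues run of 'b', length=2
  Position 2 ('b'): continues run of 'b', length=3
  Position 3 ('a'): new char, reset run to 1
  Position 4 ('a'): continues run of 'a', length=2
  Position 5 ('b'): new char, reset run to 1
  Position 6 ('b'): continues run of 'b', length=2
  Position 7 ('c'): new char, reset run to 1
  Position 8 ('b'): new char, reset run to 1
  Position 9 ('a'): new char, reset run to 1
  Position 10 ('b'): new char, reset run to 1
  Position 11 ('c'): new char, reset run to 1
Longest run: 'b' with length 3

3


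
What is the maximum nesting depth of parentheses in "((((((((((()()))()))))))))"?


Input: "((((((((((()()))()))))))))"
Tracking depth:
  Position 0 '(': depth becomes 1
  Position 1 '(': depth becomes 2
  Position 2 '(': depth becomes 3
  Position 3 '(': depth becomes 4
  Position 4 '(': depth becomes 5
  Position 5 '(': depth becomes 6
  Position 6 '(': depth becomes 7
  Position 7 '(': depth becomes 8
  Position 8 '(': depth becomes 9
  Position 9 '(': depth becomes 10
  Position 10 '(': depth becomes 11
  Position 11 ')': depth becomes 10
  Position 12 '(': depth becomes 11
  Position 13 ')': depth becomes 10
  Position 14 ')': depth becomes 9
  Position 15 ')': depth becomes 8
  Position 16 '(': depth becomes 9
  Position 17 ')': depth becomes 8
  Position 18 ')': depth becomes 7
  Position 19 ')': depth becomes 6
  Position 20 ')': depth becomes 5
  Position 21 ')': depth becomes 4
  Position 22 ')': depth becomes 3
  Position 23 ')': depth becomes 2
  Position 24 ')': depth becomes 1
  Position 25 ')': depth becomes 0
Maximum depth reached: 11

11


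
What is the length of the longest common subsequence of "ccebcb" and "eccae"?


LCS of "ccebcb" and "eccae"
DP table:
           e    c    c    a    e
      0    0    0    0    0    0
  c   0    0    1    1    1    1
  c   0    0    1    2    2    2
  e   0    1    1    2    2    3
  b   0    1    1    2    2    3
  c   0    1    2    2    2    3
  b   0    1    2    2    2    3
LCS length = dp[6][5] = 3

3


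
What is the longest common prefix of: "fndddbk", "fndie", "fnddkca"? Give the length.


Words: fndddbk, fndie, fnddkca
  Position 0: all 'f' => match
  Position 1: all 'n' => match
  Position 2: all 'd' => match
  Position 3: ('d', 'i', 'd') => mismatch, stop
LCP = "fnd" (length 3)

3


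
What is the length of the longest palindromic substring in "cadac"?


Input: "cadac"
Checking substrings for palindromes:
  [0:5] "cadac" (len 5) => palindrome
  [1:4] "ada" (len 3) => palindrome
Longest palindromic substring: "cadac" with length 5

5


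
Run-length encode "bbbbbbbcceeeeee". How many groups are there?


Input: bbbbbbbcceeeeee
Scanning for consecutive runs:
  Group 1: 'b' x 7 (positions 0-6)
  Group 2: 'c' x 2 (positions 7-8)
  Group 3: 'e' x 6 (positions 9-14)
Total groups: 3

3


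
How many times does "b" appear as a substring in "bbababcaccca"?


Searching for "b" in "bbababcaccca"
Scanning each position:
  Position 0: "b" => MATCH
  Position 1: "b" => MATCH
  Position 2: "a" => no
  Position 3: "b" => MATCH
  Position 4: "a" => no
  Position 5: "b" => MATCH
  Position 6: "c" => no
  Position 7: "a" => no
  Position 8: "c" => no
  Position 9: "c" => no
  Position 10: "c" => no
  Position 11: "a" => no
Total occurrences: 4

4


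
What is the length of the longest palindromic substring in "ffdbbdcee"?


Input: "ffdbbdcee"
Checking substrings for palindromes:
  [2:6] "dbbd" (len 4) => palindrome
  [0:2] "ff" (len 2) => palindrome
  [3:5] "bb" (len 2) => palindrome
  [7:9] "ee" (len 2) => palindrome
Longest palindromic substring: "dbbd" with length 4

4


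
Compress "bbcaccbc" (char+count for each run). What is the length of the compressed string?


Input: bbcaccbc
Runs:
  'b' x 2 => "b2"
  'c' x 1 => "c1"
  'a' x 1 => "a1"
  'c' x 2 => "c2"
  'b' x 1 => "b1"
  'c' x 1 => "c1"
Compressed: "b2c1a1c2b1c1"
Compressed length: 12

12


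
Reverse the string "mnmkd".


Input: mnmkd
Reading characters right to left:
  Position 4: 'd'
  Position 3: 'k'
  Position 2: 'm'
  Position 1: 'n'
  Position 0: 'm'
Reversed: dkmnm

dkmnm


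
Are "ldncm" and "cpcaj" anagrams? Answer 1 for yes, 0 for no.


Strings: "ldncm", "cpcaj"
Sorted first:  cdlmn
Sorted second: accjp
Differ at position 0: 'c' vs 'a' => not anagrams

0


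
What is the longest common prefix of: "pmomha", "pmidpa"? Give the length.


Words: pmomha, pmidpa
  Position 0: all 'p' => match
  Position 1: all 'm' => match
  Position 2: ('o', 'i') => mismatch, stop
LCP = "pm" (length 2)

2


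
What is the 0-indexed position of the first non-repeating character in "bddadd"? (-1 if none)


Input: bddadd
Character frequencies:
  'a': 1
  'b': 1
  'd': 4
Scanning left to right for freq == 1:
  Position 0 ('b'): unique! => answer = 0

0


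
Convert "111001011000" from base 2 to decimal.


Input: "111001011000" in base 2
Positional expansion:
  Digit '1' (value 1) x 2^11 = 2048
  Digit '1' (value 1) x 2^10 = 1024
  Digit '1' (value 1) x 2^9 = 512
  Digit '0' (value 0) x 2^8 = 0
  Digit '0' (value 0) x 2^7 = 0
  Digit '1' (value 1) x 2^6 = 64
  Digit '0' (value 0) x 2^5 = 0
  Digit '1' (value 1) x 2^4 = 16
  Digit '1' (value 1) x 2^3 = 8
  Digit '0' (value 0) x 2^2 = 0
  Digit '0' (value 0) x 2^1 = 0
  Digit '0' (value 0) x 2^0 = 0
Sum = 3672

3672


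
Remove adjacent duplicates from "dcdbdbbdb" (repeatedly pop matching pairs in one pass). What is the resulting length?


Input: dcdbdbbdb
Stack-based adjacent duplicate removal:
  Read 'd': push. Stack: d
  Read 'c': push. Stack: dc
  Read 'd': push. Stack: dcd
  Read 'b': push. Stack: dcdb
  Read 'd': push. Stack: dcdbd
  Read 'b': push. Stack: dcdbdb
  Read 'b': matches stack top 'b' => pop. Stack: dcdbd
  Read 'd': matches stack top 'd' => pop. Stack: dcdb
  Read 'b': matches stack top 'b' => pop. Stack: dcd
Final stack: "dcd" (length 3)

3


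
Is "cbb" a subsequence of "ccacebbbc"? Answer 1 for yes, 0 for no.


Check if "cbb" is a subsequence of "ccacebbbc"
Greedy scan:
  Position 0 ('c'): matches sub[0] = 'c'
  Position 1 ('c'): no match needed
  Position 2 ('a'): no match needed
  Position 3 ('c'): no match needed
  Position 4 ('e'): no match needed
  Position 5 ('b'): matches sub[1] = 'b'
  Position 6 ('b'): matches sub[2] = 'b'
  Position 7 ('b'): no match needed
  Position 8 ('c'): no match needed
All 3 characters matched => is a subsequence

1


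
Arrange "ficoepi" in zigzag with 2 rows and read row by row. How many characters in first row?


Zigzag "ficoepi" into 2 rows:
Placing characters:
  'f' => row 0
  'i' => row 1
  'c' => row 0
  'o' => row 1
  'e' => row 0
  'p' => row 1
  'i' => row 0
Rows:
  Row 0: "fcei"
  Row 1: "iop"
First row length: 4

4


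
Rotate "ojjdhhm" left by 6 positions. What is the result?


Input: "ojjdhhm", rotate left by 6
First 6 characters: "ojjdhh"
Remaining characters: "m"
Concatenate remaining + first: "m" + "ojjdhh" = "mojjdhh"

mojjdhh


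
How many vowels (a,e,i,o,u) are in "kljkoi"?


Input: kljkoi
Checking each character:
  'k' at position 0: consonant
  'l' at position 1: consonant
  'j' at position 2: consonant
  'k' at position 3: consonant
  'o' at position 4: vowel (running total: 1)
  'i' at position 5: vowel (running total: 2)
Total vowels: 2

2


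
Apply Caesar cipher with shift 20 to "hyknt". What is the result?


Caesar cipher: shift "hyknt" by 20
  'h' (pos 7) + 20 = pos 1 = 'b'
  'y' (pos 24) + 20 = pos 18 = 's'
  'k' (pos 10) + 20 = pos 4 = 'e'
  'n' (pos 13) + 20 = pos 7 = 'h'
  't' (pos 19) + 20 = pos 13 = 'n'
Result: bsehn

bsehn


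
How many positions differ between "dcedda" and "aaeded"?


Comparing "dcedda" and "aaeded" position by position:
  Position 0: 'd' vs 'a' => DIFFER
  Position 1: 'c' vs 'a' => DIFFER
  Position 2: 'e' vs 'e' => same
  Position 3: 'd' vs 'd' => same
  Position 4: 'd' vs 'e' => DIFFER
  Position 5: 'a' vs 'd' => DIFFER
Positions that differ: 4

4


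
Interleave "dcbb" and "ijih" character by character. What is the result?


Interleaving "dcbb" and "ijih":
  Position 0: 'd' from first, 'i' from second => "di"
  Position 1: 'c' from first, 'j' from second => "cj"
  Position 2: 'b' from first, 'i' from second => "bi"
  Position 3: 'b' from first, 'h' from second => "bh"
Result: dicjbibh

dicjbibh


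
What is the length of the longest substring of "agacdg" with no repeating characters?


Input: "agacdg"
Sliding window (track last position of each char):
  Position 0 ('a'): window [0,0] length 1 -- new best
  Position 1 ('g'): window [0,1] length 2 -- new best
  Position 2 ('a'): repeat (last at 0), move window start to 1
  Position 2 ('a'): window [1,2] length 2
  Position 3 ('c'): window [1,3] length 3 -- new best
  Position 4 ('d'): window [1,4] length 4 -- new best
  Position 5 ('g'): repeat (last at 1), move window start to 2
  Position 5 ('g'): window [2,5] length 4
Longest substring with no repeats: "gacd" with length 4

4


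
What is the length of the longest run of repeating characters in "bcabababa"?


Input: "bcabababa"
Scanning for longest run:
  Position 1 ('c'): new char, reset run to 1
  Position 2 ('a'): new char, reset run to 1
  Position 3 ('b'): new char, reset run to 1
  Position 4 ('a'): new char, reset run to 1
  Position 5 ('b'): new char, reset run to 1
  Position 6 ('a'): new char, reset run to 1
  Position 7 ('b'): new char, reset run to 1
  Position 8 ('a'): new char, reset run to 1
Longest run: 'b' with length 1

1


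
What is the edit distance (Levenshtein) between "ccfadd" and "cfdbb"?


Computing edit distance: "ccfadd" -> "cfdbb"
DP table:
           c    f    d    b    b
      0    1    2    3    4    5
  c   1    0    1    2    3    4
  c   2    1    1    2    3    4
  f   3    2    1    2    3    4
  a   4    3    2    2    3    4
  d   5    4    3    2    3    4
  d   6    5    4    3    3    4
Edit distance = dp[6][5] = 4

4


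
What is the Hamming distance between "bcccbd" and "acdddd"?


Comparing "bcccbd" and "acdddd" position by position:
  Position 0: 'b' vs 'a' => differ
  Position 1: 'c' vs 'c' => same
  Position 2: 'c' vs 'd' => differ
  Position 3: 'c' vs 'd' => differ
  Position 4: 'b' vs 'd' => differ
  Position 5: 'd' vs 'd' => same
Total differences (Hamming distance): 4

4


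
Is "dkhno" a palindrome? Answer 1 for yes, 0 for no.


Input: dkhno
Reversed: onhkd
  Compare pos 0 ('d') with pos 4 ('o'): MISMATCH
  Compare pos 1 ('k') with pos 3 ('n'): MISMATCH
Result: not a palindrome

0


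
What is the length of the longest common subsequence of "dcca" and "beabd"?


LCS of "dcca" and "beabd"
DP table:
           b    e    a    b    d
      0    0    0    0    0    0
  d   0    0    0    0    0    1
  c   0    0    0    0    0    1
  c   0    0    0    0    0    1
  a   0    0    0    1    1    1
LCS length = dp[4][5] = 1

1


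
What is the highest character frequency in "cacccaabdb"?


Input: cacccaabdb
Character counts:
  'a': 3
  'b': 2
  'c': 4
  'd': 1
Maximum frequency: 4

4


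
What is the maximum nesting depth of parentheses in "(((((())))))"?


Input: "(((((())))))"
Tracking depth:
  Position 0 '(': depth becomes 1
  Position 1 '(': depth becomes 2
  Position 2 '(': depth becomes 3
  Position 3 '(': depth becomes 4
  Position 4 '(': depth becomes 5
  Position 5 '(': depth becomes 6
  Position 6 ')': depth becomes 5
  Position 7 ')': depth becomes 4
  Position 8 ')': depth becomes 3
  Position 9 ')': depth becomes 2
  Position 10 ')': depth becomes 1
  Position 11 ')': depth becomes 0
Maximum depth reached: 6

6


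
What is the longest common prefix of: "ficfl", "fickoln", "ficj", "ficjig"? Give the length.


Words: ficfl, fickoln, ficj, ficjig
  Position 0: all 'f' => match
  Position 1: all 'i' => match
  Position 2: all 'c' => match
  Position 3: ('f', 'k', 'j', 'j') => mismatch, stop
LCP = "fic" (length 3)

3


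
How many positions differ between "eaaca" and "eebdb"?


Comparing "eaaca" and "eebdb" position by position:
  Position 0: 'e' vs 'e' => same
  Position 1: 'a' vs 'e' => DIFFER
  Position 2: 'a' vs 'b' => DIFFER
  Position 3: 'c' vs 'd' => DIFFER
  Position 4: 'a' vs 'b' => DIFFER
Positions that differ: 4

4


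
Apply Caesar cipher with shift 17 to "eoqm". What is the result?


Caesar cipher: shift "eoqm" by 17
  'e' (pos 4) + 17 = pos 21 = 'v'
  'o' (pos 14) + 17 = pos 5 = 'f'
  'q' (pos 16) + 17 = pos 7 = 'h'
  'm' (pos 12) + 17 = pos 3 = 'd'
Result: vfhd

vfhd


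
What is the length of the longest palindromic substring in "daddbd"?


Input: "daddbd"
Checking substrings for palindromes:
  [0:3] "dad" (len 3) => palindrome
  [3:6] "dbd" (len 3) => palindrome
  [2:4] "dd" (len 2) => palindrome
Longest palindromic substring: "dad" with length 3

3


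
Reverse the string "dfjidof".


Input: dfjidof
Reading characters right to left:
  Position 6: 'f'
  Position 5: 'o'
  Position 4: 'd'
  Position 3: 'i'
  Position 2: 'j'
  Position 1: 'f'
  Position 0: 'd'
Reversed: fodijfd

fodijfd


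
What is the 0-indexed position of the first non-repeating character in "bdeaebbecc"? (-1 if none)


Input: bdeaebbecc
Character frequencies:
  'a': 1
  'b': 3
  'c': 2
  'd': 1
  'e': 3
Scanning left to right for freq == 1:
  Position 0 ('b'): freq=3, skip
  Position 1 ('d'): unique! => answer = 1

1


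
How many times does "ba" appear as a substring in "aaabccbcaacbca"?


Searching for "ba" in "aaabccbcaacbca"
Scanning each position:
  Position 0: "aa" => no
  Position 1: "aa" => no
  Position 2: "ab" => no
  Position 3: "bc" => no
  Position 4: "cc" => no
  Position 5: "cb" => no
  Position 6: "bc" => no
  Position 7: "ca" => no
  Position 8: "aa" => no
  Position 9: "ac" => no
  Position 10: "cb" => no
  Position 11: "bc" => no
  Position 12: "ca" => no
Total occurrences: 0

0


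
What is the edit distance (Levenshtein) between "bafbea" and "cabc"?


Computing edit distance: "bafbea" -> "cabc"
DP table:
           c    a    b    c
      0    1    2    3    4
  b   1    1    2    2    3
  a   2    2    1    2    3
  f   3    3    2    2    3
  b   4    4    3    2    3
  e   5    5    4    3    3
  a   6    6    5    4    4
Edit distance = dp[6][4] = 4

4


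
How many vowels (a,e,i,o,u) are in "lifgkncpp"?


Input: lifgkncpp
Checking each character:
  'l' at position 0: consonant
  'i' at position 1: vowel (running total: 1)
  'f' at position 2: consonant
  'g' at position 3: consonant
  'k' at position 4: consonant
  'n' at position 5: consonant
  'c' at position 6: consonant
  'p' at position 7: consonant
  'p' at position 8: consonant
Total vowels: 1

1


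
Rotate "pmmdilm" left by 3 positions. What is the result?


Input: "pmmdilm", rotate left by 3
First 3 characters: "pmm"
Remaining characters: "dilm"
Concatenate remaining + first: "dilm" + "pmm" = "dilmpmm"

dilmpmm


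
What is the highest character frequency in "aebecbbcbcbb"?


Input: aebecbbcbcbb
Character counts:
  'a': 1
  'b': 6
  'c': 3
  'e': 2
Maximum frequency: 6

6


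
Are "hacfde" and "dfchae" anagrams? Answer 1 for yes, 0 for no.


Strings: "hacfde", "dfchae"
Sorted first:  acdefh
Sorted second: acdefh
Sorted forms match => anagrams

1


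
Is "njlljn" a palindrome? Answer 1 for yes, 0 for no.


Input: njlljn
Reversed: njlljn
  Compare pos 0 ('n') with pos 5 ('n'): match
  Compare pos 1 ('j') with pos 4 ('j'): match
  Compare pos 2 ('l') with pos 3 ('l'): match
Result: palindrome

1


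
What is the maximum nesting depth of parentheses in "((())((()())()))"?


Input: "((())((()())()))"
Tracking depth:
  Position 0 '(': depth becomes 1
  Position 1 '(': depth becomes 2
  Position 2 '(': depth becomes 3
  Position 3 ')': depth becomes 2
  Position 4 ')': depth becomes 1
  Position 5 '(': depth becomes 2
  Position 6 '(': depth becomes 3
  Position 7 '(': depth becomes 4
  Position 8 ')': depth becomes 3
  Position 9 '(': depth becomes 4
  Position 10 ')': depth becomes 3
  Position 11 ')': depth becomes 2
  Position 12 '(': depth becomes 3
  Position 13 ')': depth becomes 2
  Position 14 ')': depth becomes 1
  Position 15 ')': depth becomes 0
Maximum depth reached: 4

4
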